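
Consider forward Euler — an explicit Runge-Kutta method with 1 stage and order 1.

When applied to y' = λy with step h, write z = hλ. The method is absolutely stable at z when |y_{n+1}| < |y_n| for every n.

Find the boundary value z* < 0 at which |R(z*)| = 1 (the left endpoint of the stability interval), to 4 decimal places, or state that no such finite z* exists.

z* = -2.0000.

Test eqn y'=λy, z=hλ:
  order 1, 1-stage ⇒ R(z)=1+z
  (e.g. R(-0.79)=0.21000, |R|=0.21000)

Solve |R(x)|<1 on ℝ⁻.
x=-0.79: |R|=0.2100
|R(-2.19)|=1.1900 |R(-1.93)|=0.9300 |R(-0.91)|=0.0900
Bisect:
  x_lo=-2.4966 |R|=1.4966  x_hi=-0.1104 |R|=0.8896
  mid=-1.30352 |R|=0.30352 →hi
  mid=-1.90008 |R|=0.90008 →hi
  mid=-2.19836 |R|=1.19836 →lo
  mid=-2.04922 |R|=1.04922 →lo
  mid=-1.97465 |R|=0.97465 →hi
  mid=-2.01193 |R|=1.01193 →lo
  mid=-1.99329 |R|=0.99329 →hi
  mid=-2.00261 |R|=1.00261 →lo
  mid=-1.99795 |R|=0.99795 →hi
  ...
  [-2.00013,-1.99999] ⇒ x*=-2.0000
Interval (-2.0000, 0).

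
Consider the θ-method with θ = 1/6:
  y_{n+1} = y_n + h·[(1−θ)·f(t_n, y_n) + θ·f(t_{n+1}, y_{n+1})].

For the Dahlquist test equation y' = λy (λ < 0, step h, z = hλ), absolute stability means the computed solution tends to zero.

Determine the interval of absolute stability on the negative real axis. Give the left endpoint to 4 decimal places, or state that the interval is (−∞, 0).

z∈(-3.0000,0).

On y'=λy, z=hλ:
  y_{n+1} = y_n + z·[5/6·y_n + 1/6·y_{n+1}] ⇒ (1 − 1/6z)y_{n+1} = (1 + 5/6z)y_n
  so R(z) = (1 + 5/6z)/(1 − 1/6z).

Boundary: |R(x)|=1, x<0.
x=-1.54: |R|=0.2255
R=−1: 1+5/6x = −1+1/6x ⇒ -2/3x=2 ⇒ x=2/(-2/3)=-3.0000
Confirm numerically:
  x=-2.422: |R|=0.72548 <1
  x=-1.827: |R|=0.40054 <1
  x=-1.349: |R|=0.10137 <1
  x=-3.554: |R|=1.23194 >1
  x=-3.372: |R|=1.15877 >1
  x=-3.164: |R|=1.07158 >1
So |R|<1 on (-3.0000, 0).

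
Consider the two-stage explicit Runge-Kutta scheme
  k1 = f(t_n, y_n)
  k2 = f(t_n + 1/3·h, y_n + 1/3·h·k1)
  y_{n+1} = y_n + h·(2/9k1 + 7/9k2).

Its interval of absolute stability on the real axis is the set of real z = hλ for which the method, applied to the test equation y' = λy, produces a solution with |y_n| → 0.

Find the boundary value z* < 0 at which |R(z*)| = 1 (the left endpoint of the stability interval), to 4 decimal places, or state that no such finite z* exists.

With y'=λy (z=hλ):
  k1=λy_n ⇒ h·k1=z·y_n;  k2=λ(1+1/3z)y_n ⇒ h·k2=z(1+1/3z)y_n
  y_{n+1}/y_n = 1 + 2/9z + 7/9z(1+1/3z) = 1 + z + 7/27z²
  R(z) = 1 + z + 7/27z².

Need |R(x)|<1, x<0.
x=-0.93: |R|=0.2942
R=1: x+7/27x²=0 ⇒ x=−27/7=-3.8571; min R=1−1/(4·7/27)=0.0357>−1
Confirm numerically:
  x=-3.828: |R|=0.97108 <1
  x=-3.293: |R|=0.51837 <1
  x=-2.964: |R|=0.31367 <1
  x=-2.905: |R|=0.28290 <1
  x=-4.292: |R|=1.48388 >1
  x=-3.956: |R|=1.10139 >1
  x=-3.911: |R|=1.05461 >1
Stable set (-3.8571, 0).

z* = -3.8571.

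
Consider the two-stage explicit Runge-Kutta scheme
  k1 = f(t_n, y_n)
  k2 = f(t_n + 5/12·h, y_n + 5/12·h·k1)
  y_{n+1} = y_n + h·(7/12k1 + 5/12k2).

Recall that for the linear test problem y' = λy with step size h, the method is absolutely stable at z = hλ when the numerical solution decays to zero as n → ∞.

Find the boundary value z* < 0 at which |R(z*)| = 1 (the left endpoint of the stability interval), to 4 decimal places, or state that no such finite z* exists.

left endpoint -5.7600.

Set f=λy, z=hλ:
  k1=λy_n ⇒ h·k1=z·y_n;  k2=λ(1+5/12z)y_n ⇒ h·k2=z(1+5/12z)y_n
  y_{n+1}/y_n = 1 + 7/12z + 5/12z(1+5/12z) = 1 + z + 25/144z²
  Hence R(z) = 1 + z + 25/144z².

Solve |R(x)|<1 on ℝ⁻.
x=-1.06: |R|=0.1351
R=1: x+25/144x²=0 ⇒ x=−144/25=-5.7600; min R=1−1/(4·25/144)=-0.4400>−1
Confirm numerically:
  x=-5.183: |R|=0.48080 <1
  x=-4.356: |R|=0.06178 <1
  x=-3.828: |R|=0.28398 <1
  x=-5.925: |R|=1.16973 >1
  x=-5.793: |R|=1.03319 >1
Interval (-5.7600, 0).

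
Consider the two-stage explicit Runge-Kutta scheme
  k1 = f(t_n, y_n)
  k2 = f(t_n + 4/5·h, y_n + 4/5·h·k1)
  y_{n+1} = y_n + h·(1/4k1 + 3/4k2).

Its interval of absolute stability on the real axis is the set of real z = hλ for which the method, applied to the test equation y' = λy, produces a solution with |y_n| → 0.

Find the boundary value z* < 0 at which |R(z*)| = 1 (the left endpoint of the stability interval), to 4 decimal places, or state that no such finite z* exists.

left endpoint -1.6667.

Set f=λy, z=hλ:
  k1=λy_n ⇒ h·k1=z·y_n;  k2=λ(1+4/5z)y_n ⇒ h·k2=z(1+4/5z)y_n
  y_{n+1}/y_n = 1 + 1/4z + 3/4z(1+4/5z) = 1 + z + 3/5z²
  ⇒ R(z) = 1 + z + 3/5z².

Boundary: |R(x)|=1, x<0.
x=-1.63: |R|=0.9641
R=1: x+3/5x²=0 ⇒ x=−5/3=-1.6667; min R=1−1/(4·3/5)=0.5833>−1
Confirm numerically:
  x=-1.281: |R|=0.70358 <1
  x=-1.049: |R|=0.61124 <1
  x=-0.818: |R|=0.58347 <1
  x=-0.731: |R|=0.58962 <1
  x=-2.090: |R|=1.53086 >1
  x=-2.081: |R|=1.51734 >1
  x=-2.060: |R|=1.48616 >1
So |R|<1 on (-1.6667, 0).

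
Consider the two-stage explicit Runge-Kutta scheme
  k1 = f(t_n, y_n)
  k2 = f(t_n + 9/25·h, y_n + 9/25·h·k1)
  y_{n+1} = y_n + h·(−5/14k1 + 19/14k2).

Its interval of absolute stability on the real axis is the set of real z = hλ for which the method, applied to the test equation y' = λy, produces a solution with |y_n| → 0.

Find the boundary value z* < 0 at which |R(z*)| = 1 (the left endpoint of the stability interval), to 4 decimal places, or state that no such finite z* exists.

z* = -2.0468.

With y'=λy (z=hλ):
  k1=λy_n ⇒ h·k1=z·y_n;  k2=λ(1+9/25z)y_n ⇒ h·k2=z(1+9/25z)y_n
  y_{n+1}/y_n = 1 − 5/14z + 19/14z(1+9/25z) = 1 + z + 171/350z²
  so R(z) = 1 + z + 171/350z².

Boundary: |R(x)|=1, x<0.
x=-1.27: |R|=0.5180
R=1: x+171/350x²=0 ⇒ x=−350/171=-2.0468; min R=1−1/(4·171/350)=0.4883>−1
Confirm numerically:
  x=-1.789: |R|=0.77468 <1
  x=-1.293: |R|=0.52382 <1
  x=-1.283: |R|=0.52123 <1
  x=-0.859: |R|=0.50151 <1
  x=-2.603: |R|=1.70737 >1
  x=-2.509: |R|=1.56660 >1
  x=-2.242: |R|=1.21384 >1
So |R|<1 on (-2.0468, 0).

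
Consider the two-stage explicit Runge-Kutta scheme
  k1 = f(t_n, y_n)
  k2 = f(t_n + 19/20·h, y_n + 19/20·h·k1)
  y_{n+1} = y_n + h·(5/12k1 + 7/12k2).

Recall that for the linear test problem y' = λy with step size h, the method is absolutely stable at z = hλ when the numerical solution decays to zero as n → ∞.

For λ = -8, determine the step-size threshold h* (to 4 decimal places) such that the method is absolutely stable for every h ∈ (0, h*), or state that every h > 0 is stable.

On y'=λy, z=hλ:
  k1=λy_n ⇒ h·k1=z·y_n;  k2=λ(1+19/20z)y_n ⇒ h·k2=z(1+19/20z)y_n
  y_{n+1}/y_n = 1 + 5/12z + 7/12z(1+19/20z) = 1 + z + 133/240z²
  so R(z) = 1 + z + 133/240z².

Find x<0 with |R(x)|<1.
x=-0.56: |R|=0.6138
R=1: x+133/240x²=0 ⇒ x=−240/133=-1.8045; min R=1−1/(4·133/240)=0.5489>−1
Confirm numerically:
  x=-1.382: |R|=0.67642 <1
  x=-1.378: |R|=0.67430 <1
  x=-0.852: |R|=0.55027 <1
  x=-2.278: |R|=1.59773 >1
  x=-1.839: |R|=1.03515 >1
So |R|<1 on (-1.8045, 0).

(-1.8045,0); λ=-8 ⇒ h* = (240/133)/8 = 0.2256.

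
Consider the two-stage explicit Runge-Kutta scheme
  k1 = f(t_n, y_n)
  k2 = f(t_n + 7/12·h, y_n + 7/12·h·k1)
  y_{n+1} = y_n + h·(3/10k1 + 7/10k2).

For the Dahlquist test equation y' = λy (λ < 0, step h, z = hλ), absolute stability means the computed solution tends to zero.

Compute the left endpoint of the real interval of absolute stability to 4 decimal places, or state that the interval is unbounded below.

Set f=λy, z=hλ:
  k1=λy_n ⇒ h·k1=z·y_n;  k2=λ(1+7/12z)y_n ⇒ h·k2=z(1+7/12z)y_n
  y_{n+1}/y_n = 1 + 3/10z + 7/10z(1+7/12z) = 1 + z + 49/120z²
  R(z) = 1 + z + 49/120z².

Solve |R(x)|<1 on ℝ⁻.
x=-0.79: |R|=0.4648
R=1: x+49/120x²=0 ⇒ x=−120/49=-2.4490; min R=1−1/(4·49/120)=0.3878>−1
Confirm numerically:
  x=-1.542: |R|=0.42892 <1
  x=-1.493: |R|=0.41720 <1
  x=-1.262: |R|=0.38833 <1
  x=-1.080: |R|=0.39628 <1
  x=-2.776: |R|=1.37069 >1
  x=-2.768: |R|=1.36058 >1
Stable set (-2.4490, 0).

z* = -2.4490.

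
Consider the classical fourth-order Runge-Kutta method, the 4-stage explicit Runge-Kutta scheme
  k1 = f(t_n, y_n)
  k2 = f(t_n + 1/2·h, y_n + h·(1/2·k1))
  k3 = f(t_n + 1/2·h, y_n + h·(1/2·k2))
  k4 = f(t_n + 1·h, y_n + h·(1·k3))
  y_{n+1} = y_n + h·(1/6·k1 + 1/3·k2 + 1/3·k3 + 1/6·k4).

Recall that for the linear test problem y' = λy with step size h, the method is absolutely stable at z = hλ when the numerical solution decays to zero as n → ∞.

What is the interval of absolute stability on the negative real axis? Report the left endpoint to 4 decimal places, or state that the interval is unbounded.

With y'=λy (z=hλ):
  order 4, 4-stage ⇒ R(z)=1+z+z^2/2+z^3/6+z^4/24
  (e.g. R(-1.28)=0.30152, |R|=0.30152)

Boundary: |R(x)|=1, x<0.
x=-1.28: |R|=0.3015
|R(-3.15)|=1.7043 |R(-2.99)|=1.3551 |R(-1.63)|=0.2708
Bisect:
  x_lo=-3.2379 |R|=1.9261  x_hi=-0.3814 |R|=0.6829
  mid=-1.80966 |R|=0.28691 →hi
  mid=-2.52377 |R|=0.67218 →hi
  mid=-2.88083 |R|=1.15386 →lo
  mid=-2.70230 |R|=0.88192 →hi
  mid=-2.79157 |R|=1.00950 →lo
  mid=-2.74693 |R|=0.94369 →hi
  mid=-2.76925 |R|=0.97608 →hi
  ...
  [-2.78546,-2.78529] ⇒ x*=-2.7853
So |R|<1 on (-2.7853, 0).

(-2.7853, 0).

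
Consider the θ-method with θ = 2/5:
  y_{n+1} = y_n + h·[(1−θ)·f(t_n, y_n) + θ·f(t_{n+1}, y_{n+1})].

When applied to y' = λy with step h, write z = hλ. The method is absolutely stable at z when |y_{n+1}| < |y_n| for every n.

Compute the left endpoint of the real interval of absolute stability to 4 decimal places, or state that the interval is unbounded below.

z* = -10.0000.

Set f=λy, z=hλ:
  y_{n+1} = y_n + z·[3/5·y_n + 2/5·y_{n+1}] ⇒ (1 − 2/5z)y_{n+1} = (1 + 3/5z)y_n
  ⇒ R(z) = (1 + 3/5z)/(1 − 2/5z).

Need |R(x)|<1, x<0.
x=-1.77: |R|=0.0363
R=−1: 1+3/5x = −1+2/5x ⇒ -1/5x=2 ⇒ x=2/(-1/5)=-10.0000
Confirm numerically:
  x=-7.431: |R|=0.87066 <1
  x=-6.524: |R|=0.80740 <1
  x=-6.344: |R|=0.79331 <1
  x=-10.246: |R|=1.00965 >1
  x=-10.245: |R|=1.00961 >1
Stable set (-10.0000, 0).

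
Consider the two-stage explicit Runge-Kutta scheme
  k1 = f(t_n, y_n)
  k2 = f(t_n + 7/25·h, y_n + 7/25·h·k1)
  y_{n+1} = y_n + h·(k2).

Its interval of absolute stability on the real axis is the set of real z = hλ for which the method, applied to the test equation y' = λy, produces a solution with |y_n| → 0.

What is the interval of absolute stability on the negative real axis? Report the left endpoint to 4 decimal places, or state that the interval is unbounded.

Test eqn y'=λy, z=hλ:
  k1=λy_n ⇒ h·k1=z·y_n;  k2=λ(1+7/25z)y_n ⇒ h·k2=z(1+7/25z)y_n
  y_{n+1}/y_n = 1 + z(1+7/25z) = 1 + z + 7/25z²
  so R(z) = 1 + z + 7/25z².

Solve |R(x)|<1 on ℝ⁻.
x=-1.65: |R|=0.1123
R=1: x+7/25x²=0 ⇒ x=−25/7=-3.5714; min R=1−1/(4·7/25)=0.1071>−1
Confirm numerically:
  x=-3.508: |R|=0.93770 <1
  x=-2.224: |R|=0.16093 <1
  x=-1.994: |R|=0.11929 <1
  x=-4.138: |R|=1.65645 >1
  x=-3.905: |R|=1.36473 >1
  x=-3.628: |R|=1.05747 >1
So |R|<1 on (-3.5714, 0).

z∈(-3.5714,0).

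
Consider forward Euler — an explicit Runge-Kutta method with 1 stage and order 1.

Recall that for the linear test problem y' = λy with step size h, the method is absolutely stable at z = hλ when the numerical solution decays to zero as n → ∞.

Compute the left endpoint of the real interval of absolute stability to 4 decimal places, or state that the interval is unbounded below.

Set f=λy, z=hλ:
  order 1, 1-stage ⇒ R(z)=1+z
  (e.g. R(-1.79)=-0.79000, |R|=0.79000)

Solve |R(x)|<1 on ℝ⁻.
x=-1.79: |R|=0.7900
|R(-1.9)|=0.9000 |R(-0.99)|=0.0100 |R(-0.65)|=0.3500
Bisect:
  x_lo=-2.5514 |R|=1.5514  x_hi=-0.0825 |R|=0.9175
  mid=-1.31697 |R|=0.31697 →hi
  mid=-1.93419 |R|=0.93419 →hi
  mid=-2.24279 |R|=1.24279 →lo
  mid=-2.08849 |R|=1.08849 →lo
  mid=-2.01134 |R|=1.01134 →lo
  mid=-1.97276 |R|=0.97276 →hi
  mid=-1.99205 |R|=0.99205 →hi
  mid=-2.00169 |R|=1.00169 →lo
  mid=-1.99687 |R|=0.99687 →hi
  ...
  [-2.00004,-1.99989] ⇒ x*=-2.0000
Stable set (-2.0000, 0).

z* = -2.0000.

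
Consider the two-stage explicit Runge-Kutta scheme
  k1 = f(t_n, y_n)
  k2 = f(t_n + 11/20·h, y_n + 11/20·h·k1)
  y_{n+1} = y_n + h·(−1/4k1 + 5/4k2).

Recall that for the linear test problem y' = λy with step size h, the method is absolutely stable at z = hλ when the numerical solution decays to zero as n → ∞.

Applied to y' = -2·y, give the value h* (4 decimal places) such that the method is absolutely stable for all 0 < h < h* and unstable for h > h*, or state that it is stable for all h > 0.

Set f=λy, z=hλ:
  k1=λy_n ⇒ h·k1=z·y_n;  k2=λ(1+11/20z)y_n ⇒ h·k2=z(1+11/20z)y_n
  y_{n+1}/y_n = 1 − 1/4z + 5/4z(1+11/20z) = 1 + z + 11/16z²
  Hence R(z) = 1 + z + 11/16z².

Need |R(x)|<1, x<0.
x=-1.33: |R|=0.8861
R=1: x+11/16x²=0 ⇒ x=−16/11=-1.4545; min R=1−1/(4·11/16)=0.6364>−1
Confirm numerically:
  x=-1.126: |R|=0.74566 <1
  x=-1.084: |R|=0.72385 <1
  x=-0.914: |R|=0.66033 <1
  x=-1.900: |R|=1.58187 >1
  x=-1.543: |R|=1.09383 >1
Stable set (-1.4545, 0).

(-1.4545,0); λ=-2 ⇒ h* = (16/11)/2 = 0.7273.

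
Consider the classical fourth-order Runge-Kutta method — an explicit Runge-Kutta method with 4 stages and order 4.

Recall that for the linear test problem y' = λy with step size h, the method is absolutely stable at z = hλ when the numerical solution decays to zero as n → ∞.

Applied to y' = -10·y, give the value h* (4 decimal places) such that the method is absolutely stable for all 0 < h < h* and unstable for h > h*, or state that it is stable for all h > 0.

(-2.7853,0); λ=-10 ⇒ h* = 0.2785.

Set f=λy, z=hλ:
  order 4, 4-stage ⇒ R(z)=1+z+z^2/2+z^3/6+z^4/24
  (e.g. R(-0.57)=0.56598, |R|=0.56598)

Solve |R(x)|<1 on ℝ⁻.
x=-0.57: |R|=0.5660
|R(-2.69)|=0.8656 |R(-1.29)|=0.2997 |R(-1.15)|=0.3306
Bisect:
  x_lo=-3.2295 |R|=1.9039  x_hi=-0.1351 |R|=0.8737
  mid=-1.68226 |R|=0.27298 →hi
  mid=-2.45587 |R|=0.60678 →hi
  mid=-2.84267 |R|=1.09000 →lo
  mid=-2.64927 |R|=0.81355 →hi
  mid=-2.74597 |R|=0.94231 →hi
  mid=-2.79432 |R|=1.01369 →lo
  mid=-2.77014 |R|=0.97739 →hi
  mid=-2.78223 |R|=0.99539 →hi
  mid=-2.78827 |R|=1.00450 →lo
  mid=-2.78525 |R|=0.99994 →hi
  ...
  [-2.78544,-2.78525] ⇒ x*=-2.7853
Interval (-2.7853, 0).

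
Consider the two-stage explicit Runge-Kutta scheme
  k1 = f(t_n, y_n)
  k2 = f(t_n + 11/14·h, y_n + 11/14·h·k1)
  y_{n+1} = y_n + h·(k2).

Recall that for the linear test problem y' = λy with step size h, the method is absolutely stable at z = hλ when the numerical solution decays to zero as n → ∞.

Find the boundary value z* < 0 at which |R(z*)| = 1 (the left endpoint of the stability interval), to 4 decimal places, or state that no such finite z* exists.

z* = -1.2727.

On y'=λy, z=hλ:
  k1=λy_n ⇒ h·k1=z·y_n;  k2=λ(1+11/14z)y_n ⇒ h·k2=z(1+11/14z)y_n
  y_{n+1}/y_n = 1 + z(1+11/14z) = 1 + z + 11/14z²
  R(z) = 1 + z + 11/14z².

Find x<0 with |R(x)|<1.
x=-1.58: |R|=1.3815
R=1: x+11/14x²=0 ⇒ x=−14/11=-1.2727; min R=1−1/(4·11/14)=0.6818>−1
Confirm numerically:
  x=-1.161: |R|=0.89808 <1
  x=-1.047: |R|=0.81431 <1
  x=-0.788: |R|=0.69988 <1
  x=-0.571: |R|=0.68518 <1
  x=-1.672: |R|=1.52453 >1
  x=-1.600: |R|=1.41143 >1
  x=-1.297: |R|=1.02474 >1
Interval (-1.2727, 0).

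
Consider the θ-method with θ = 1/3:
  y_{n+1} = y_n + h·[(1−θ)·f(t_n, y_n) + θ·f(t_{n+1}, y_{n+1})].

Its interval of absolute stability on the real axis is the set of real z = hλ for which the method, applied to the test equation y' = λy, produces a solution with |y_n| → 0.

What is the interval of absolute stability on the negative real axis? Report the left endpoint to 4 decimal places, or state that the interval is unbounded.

z∈(-6.0000,0).

With y'=λy (z=hλ):
  y_{n+1} = y_n + z·[2/3·y_n + 1/3·y_{n+1}] ⇒ (1 − 1/3z)y_{n+1} = (1 + 2/3z)y_n
  ⇒ R(z) = (1 + 2/3z)/(1 − 1/3z).

Boundary: |R(x)|=1, x<0.
x=-0.48: |R|=0.5862
R=−1: 1+2/3x = −1+1/3x ⇒ -1/3x=2 ⇒ x=2/(-1/3)=-6.0000
Confirm numerically:
  x=-5.250: |R|=0.90909 <1
  x=-4.962: |R|=0.86963 <1
  x=-3.607: |R|=0.63781 <1
  x=-6.502: |R|=1.05283 >1
  x=-6.293: |R|=1.03153 >1
  x=-6.288: |R|=1.03101 >1
Interval (-6.0000, 0).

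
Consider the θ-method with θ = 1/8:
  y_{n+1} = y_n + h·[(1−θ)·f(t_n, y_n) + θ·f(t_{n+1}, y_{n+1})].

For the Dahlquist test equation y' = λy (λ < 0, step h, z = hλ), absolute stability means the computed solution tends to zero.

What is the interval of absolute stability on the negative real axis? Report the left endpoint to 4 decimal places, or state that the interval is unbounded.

z∈(-2.6667,0).

Test eqn y'=λy, z=hλ:
  y_{n+1} = y_n + z·[7/8·y_n + 1/8·y_{n+1}] ⇒ (1 − 1/8z)y_{n+1} = (1 + 7/8z)y_n
  Hence R(z) = (1 + 7/8z)/(1 − 1/8z).

Need |R(x)|<1, x<0.
x=-0.44: |R|=0.5829
R=−1: 1+7/8x = −1+1/8x ⇒ -3/4x=2 ⇒ x=2/(-3/4)=-2.6667
Confirm numerically:
  x=-2.508: |R|=0.90940 <1
  x=-1.551: |R|=0.29913 <1
  x=-1.319: |R|=0.13231 <1
  x=-1.099: |R|=0.03374 <1
  x=-3.002: |R|=1.18288 >1
  x=-2.943: |R|=1.15151 >1
  x=-2.907: |R|=1.13221 >1
Interval (-2.6667, 0).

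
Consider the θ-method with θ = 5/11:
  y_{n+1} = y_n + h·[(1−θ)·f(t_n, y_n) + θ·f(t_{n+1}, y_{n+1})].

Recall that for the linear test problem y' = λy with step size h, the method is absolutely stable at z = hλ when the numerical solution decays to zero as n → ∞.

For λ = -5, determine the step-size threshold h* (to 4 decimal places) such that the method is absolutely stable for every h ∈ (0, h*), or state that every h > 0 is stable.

Test eqn y'=λy, z=hλ:
  y_{n+1} = y_n + z·[6/11·y_n + 5/11·y_{n+1}] ⇒ (1 − 5/11z)y_{n+1} = (1 + 6/11z)y_n
  so R(z) = (1 + 6/11z)/(1 − 5/11z).

Need |R(x)|<1, x<0.
x=-0.45: |R|=0.6264
R=−1: 1+6/11x = −1+5/11x ⇒ -1/11x=2 ⇒ x=2/(-1/11)=-22.0000
Confirm numerically:
  x=-20.106: |R|=0.98302 <1
  x=-15.396: |R|=0.92494 <1
  x=-14.127: |R|=0.90356 <1
  x=-22.435: |R|=1.00353 >1
  x=-22.186: |R|=1.00153 >1
  x=-22.041: |R|=1.00034 >1
So |R|<1 on (-22.0000, 0).

(-22.0000,0); λ=-5 ⇒ h* = (22)/5 = 4.4000.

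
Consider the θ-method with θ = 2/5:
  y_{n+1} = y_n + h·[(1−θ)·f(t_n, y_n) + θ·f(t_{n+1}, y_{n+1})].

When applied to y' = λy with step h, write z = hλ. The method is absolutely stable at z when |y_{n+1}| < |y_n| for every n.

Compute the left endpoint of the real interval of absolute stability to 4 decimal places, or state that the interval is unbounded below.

Set f=λy, z=hλ:
  y_{n+1} = y_n + z·[3/5·y_n + 2/5·y_{n+1}] ⇒ (1 − 2/5z)y_{n+1} = (1 + 3/5z)y_n
  ⇒ R(z) = (1 + 3/5z)/(1 − 2/5z).

Find x<0 with |R(x)|<1.
x=-1.62: |R|=0.0170
R=−1: 1+3/5x = −1+2/5x ⇒ -1/5x=2 ⇒ x=2/(-1/5)=-10.0000
Confirm numerically:
  x=-9.246: |R|=0.96790 <1
  x=-8.946: |R|=0.95396 <1
  x=-7.016: |R|=0.84321 <1
  x=-10.404: |R|=1.01565 >1
  x=-10.210: |R|=1.00826 >1
  x=-10.133: |R|=1.00526 >1
So |R|<1 on (-10.0000, 0).

left endpoint -10.0000.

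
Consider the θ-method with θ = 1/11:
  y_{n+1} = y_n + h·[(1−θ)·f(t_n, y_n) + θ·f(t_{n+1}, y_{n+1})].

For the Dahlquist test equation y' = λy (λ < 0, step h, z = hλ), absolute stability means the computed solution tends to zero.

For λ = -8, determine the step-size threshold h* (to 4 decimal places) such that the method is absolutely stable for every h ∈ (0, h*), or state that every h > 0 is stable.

Set f=λy, z=hλ:
  y_{n+1} = y_n + z·[10/11·y_n + 1/11·y_{n+1}] ⇒ (1 − 1/11z)y_{n+1} = (1 + 10/11z)y_n
  Hence R(z) = (1 + 10/11z)/(1 − 1/11z).

Need |R(x)|<1, x<0.
x=-1.6: |R|=0.3968
R=−1: 1+10/11x = −1+1/11x ⇒ -9/11x=2 ⇒ x=2/(-9/11)=-2.4444
Confirm numerically:
  x=-1.657: |R|=0.44007 <1
  x=-1.514: |R|=0.33083 <1
  x=-1.488: |R|=0.31070 <1
  x=-0.990: |R|=0.09174 <1
  x=-2.936: |R|=1.31745 >1
  x=-2.863: |R|=1.27173 >1
  x=-2.751: |R|=1.20064 >1
Interval (-2.4444, 0).

(-2.4444,0); λ=-8 ⇒ h* = (22/9)/8 = 0.3056.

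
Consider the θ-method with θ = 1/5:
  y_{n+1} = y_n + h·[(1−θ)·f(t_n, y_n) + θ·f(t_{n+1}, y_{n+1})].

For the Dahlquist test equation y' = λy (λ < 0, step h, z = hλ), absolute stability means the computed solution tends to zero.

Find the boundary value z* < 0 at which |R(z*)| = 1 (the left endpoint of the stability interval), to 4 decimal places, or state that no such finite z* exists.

left endpoint -3.3333.

Set f=λy, z=hλ:
  y_{n+1} = y_n + z·[4/5·y_n + 1/5·y_{n+1}] ⇒ (1 − 1/5z)y_{n+1} = (1 + 4/5z)y_n
  Hence R(z) = (1 + 4/5z)/(1 − 1/5z).

Need |R(x)|<1, x<0.
x=-1.09: |R|=0.1051
R=−1: 1+4/5x = −1+1/5x ⇒ -3/5x=2 ⇒ x=2/(-3/5)=-3.3333
Confirm numerically:
  x=-2.608: |R|=0.71399 <1
  x=-2.185: |R|=0.52053 <1
  x=-1.750: |R|=0.29630 <1
  x=-1.620: |R|=0.22356 <1
  x=-3.871: |R|=1.18183 >1
  x=-3.851: |R|=1.17546 >1
  x=-3.552: |R|=1.07671 >1
So |R|<1 on (-3.3333, 0).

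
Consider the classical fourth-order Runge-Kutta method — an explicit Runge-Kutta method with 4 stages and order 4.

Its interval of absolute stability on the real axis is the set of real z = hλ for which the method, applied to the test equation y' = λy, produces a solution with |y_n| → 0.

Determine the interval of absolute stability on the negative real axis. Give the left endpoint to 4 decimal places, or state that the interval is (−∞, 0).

Set f=λy, z=hλ:
  order 4, 4-stage ⇒ R(z)=1+z+z^2/2+z^3/6+z^4/24
  (e.g. R(-1.28)=0.30152, |R|=0.30152)

Solve |R(x)|<1 on ℝ⁻.
x=-1.28: |R|=0.3015
|R(-3.13)|=1.6569 |R(-1.8)|=0.2854 |R(-1.28)|=0.3015
Bisect:
  x_lo=-3.6304 |R|=3.2227  x_hi=-0.1632 |R|=0.8494
  mid=-1.89681 |R|=0.30408 →hi
  mid=-2.76361 |R|=0.96780 →hi
  mid=-3.19701 |R|=1.82015 →lo
  mid=-2.98031 |R|=1.33610 →lo
  mid=-2.87196 |R|=1.13872 →lo
  mid=-2.81778 |R|=1.05010 →lo
  mid=-2.79070 |R|=1.00818 →lo
  mid=-2.77715 |R|=0.98780 →hi
  mid=-2.78393 |R|=0.99794 →hi
  mid=-2.78731 |R|=1.00305 →lo
  ...
  [-2.78541,-2.78519] ⇒ x*=-2.7853
Interval (-2.7853, 0).

(-2.7853, 0).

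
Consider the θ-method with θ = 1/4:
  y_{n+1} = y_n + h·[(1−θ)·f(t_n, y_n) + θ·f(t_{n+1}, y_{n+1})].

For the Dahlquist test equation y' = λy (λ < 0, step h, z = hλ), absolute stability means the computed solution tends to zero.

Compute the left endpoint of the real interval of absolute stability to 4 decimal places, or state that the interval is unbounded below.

Set f=λy, z=hλ:
  y_{n+1} = y_n + z·[3/4·y_n + 1/4·y_{n+1}] ⇒ (1 − 1/4z)y_{n+1} = (1 + 3/4z)y_n
  so R(z) = (1 + 3/4z)/(1 − 1/4z).

Find x<0 with |R(x)|<1.
x=-0.32: |R|=0.7037
R=−1: 1+3/4x = −1+1/4x ⇒ -1/2x=2 ⇒ x=2/(-1/2)=-4.0000
Confirm numerically:
  x=-3.876: |R|=0.96851 <1
  x=-2.830: |R|=0.65739 <1
  x=-2.550: |R|=0.55725 <1
  x=-1.890: |R|=0.28353 <1
  x=-4.502: |R|=1.11809 >1
  x=-4.070: |R|=1.01735 >1
So |R|<1 on (-4.0000, 0).

z* = -4.0000.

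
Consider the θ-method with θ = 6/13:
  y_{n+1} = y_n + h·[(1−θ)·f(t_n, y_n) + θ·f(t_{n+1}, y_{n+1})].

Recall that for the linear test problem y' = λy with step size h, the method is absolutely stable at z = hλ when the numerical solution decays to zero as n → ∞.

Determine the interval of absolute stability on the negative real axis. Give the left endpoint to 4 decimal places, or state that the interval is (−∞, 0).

z∈(-26.0000,0).

Set f=λy, z=hλ:
  y_{n+1} = y_n + z·[7/13·y_n + 6/13·y_{n+1}] ⇒ (1 − 6/13z)y_{n+1} = (1 + 7/13z)y_n
  ⇒ R(z) = (1 + 7/13z)/(1 − 6/13z).

Need |R(x)|<1, x<0.
x=-1.13: |R|=0.2573
R=−1: 1+7/13x = −1+6/13x ⇒ -1/13x=2 ⇒ x=2/(-1/13)=-26.0000
Confirm numerically:
  x=-21.904: |R|=0.97164 <1
  x=-18.478: |R|=0.93927 <1
  x=-16.482: |R|=0.91494 <1
  x=-11.713: |R|=0.82844 <1
  x=-26.597: |R|=1.00346 >1
  x=-26.550: |R|=1.00319 >1
  x=-26.263: |R|=1.00154 >1
Stable set (-26.0000, 0).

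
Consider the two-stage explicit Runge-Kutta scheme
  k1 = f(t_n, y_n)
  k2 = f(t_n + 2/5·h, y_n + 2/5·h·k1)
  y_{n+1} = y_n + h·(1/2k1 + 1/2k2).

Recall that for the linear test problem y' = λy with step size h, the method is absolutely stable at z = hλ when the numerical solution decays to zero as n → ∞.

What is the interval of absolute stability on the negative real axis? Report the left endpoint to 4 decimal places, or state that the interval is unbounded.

(-5.0000, 0).

Set f=λy, z=hλ:
  k1=λy_n ⇒ h·k1=z·y_n;  k2=λ(1+2/5z)y_n ⇒ h·k2=z(1+2/5z)y_n
  y_{n+1}/y_n = 1 + 1/2z + 1/2z(1+2/5z) = 1 + z + 1/5z²
  Hence R(z) = 1 + z + 1/5z².

Solve |R(x)|<1 on ℝ⁻.
x=-0.66: |R|=0.4271
R=1: x+1/5x²=0 ⇒ x=−5=-5.0000; min R=1−1/(4·1/5)=-0.2500>−1
Confirm numerically:
  x=-4.689: |R|=0.70834 <1
  x=-3.569: |R|=0.02145 <1
  x=-2.014: |R|=0.20276 <1
  x=-5.597: |R|=1.66828 >1
  x=-5.558: |R|=1.62027 >1
  x=-5.157: |R|=1.16193 >1
Stable set (-5.0000, 0).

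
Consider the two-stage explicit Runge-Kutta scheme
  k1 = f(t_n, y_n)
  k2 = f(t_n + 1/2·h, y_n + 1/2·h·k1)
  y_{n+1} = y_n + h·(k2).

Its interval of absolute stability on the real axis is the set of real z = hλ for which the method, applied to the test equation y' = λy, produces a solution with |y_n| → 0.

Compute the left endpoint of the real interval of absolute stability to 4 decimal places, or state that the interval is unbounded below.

z* = -2.0000.

On y'=λy, z=hλ:
  k1=λy_n ⇒ h·k1=z·y_n;  k2=λ(1+1/2z)y_n ⇒ h·k2=z(1+1/2z)y_n
  y_{n+1}/y_n = 1 + z(1+1/2z) = 1 + z + 1/2z²
  so R(z) = 1 + z + 1/2z².

Boundary: |R(x)|=1, x<0.
x=-1.44: |R|=0.5968
R=1: x+1/2x²=0 ⇒ x=−2=-2.0000; min R=1−1/(4·1/2)=0.5000>−1
Confirm numerically:
  x=-1.908: |R|=0.91223 <1
  x=-1.899: |R|=0.90410 <1
  x=-1.785: |R|=0.80811 <1
  x=-1.293: |R|=0.54292 <1
  x=-2.414: |R|=1.49970 >1
  x=-2.370: |R|=1.43845 >1
  x=-2.239: |R|=1.26756 >1
Stable set (-2.0000, 0).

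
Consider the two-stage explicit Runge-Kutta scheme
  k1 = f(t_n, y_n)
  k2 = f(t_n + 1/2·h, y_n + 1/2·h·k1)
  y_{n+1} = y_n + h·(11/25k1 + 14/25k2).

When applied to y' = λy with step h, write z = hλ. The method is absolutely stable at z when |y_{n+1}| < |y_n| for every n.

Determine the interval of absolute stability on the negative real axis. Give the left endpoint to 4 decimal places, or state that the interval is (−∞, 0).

z∈(-3.5714,0).

With y'=λy (z=hλ):
  k1=λy_n ⇒ h·k1=z·y_n;  k2=λ(1+1/2z)y_n ⇒ h·k2=z(1+1/2z)y_n
  y_{n+1}/y_n = 1 + 11/25z + 14/25z(1+1/2z) = 1 + z + 7/25z²
  ⇒ R(z) = 1 + z + 7/25z².

Need |R(x)|<1, x<0.
x=-1.04: |R|=0.2628
R=1: x+7/25x²=0 ⇒ x=−25/7=-3.5714; min R=1−1/(4·7/25)=0.1071>−1
Confirm numerically:
  x=-3.401: |R|=0.83770 <1
  x=-3.010: |R|=0.52683 <1
  x=-2.139: |R|=0.14209 <1
  x=-1.607: |R|=0.11609 <1
  x=-3.968: |R|=1.44061 >1
  x=-3.697: |R|=1.12999 >1
Interval (-3.5714, 0).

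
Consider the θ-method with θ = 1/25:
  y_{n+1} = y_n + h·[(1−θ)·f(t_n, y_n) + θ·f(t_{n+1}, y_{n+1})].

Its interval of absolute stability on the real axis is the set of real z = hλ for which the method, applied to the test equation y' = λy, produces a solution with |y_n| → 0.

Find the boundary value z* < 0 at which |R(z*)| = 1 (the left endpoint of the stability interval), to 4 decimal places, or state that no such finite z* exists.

Test eqn y'=λy, z=hλ:
  y_{n+1} = y_n + z·[24/25·y_n + 1/25·y_{n+1}] ⇒ (1 − 1/25z)y_{n+1} = (1 + 24/25z)y_n
  so R(z) = (1 + 24/25z)/(1 − 1/25z).

Solve |R(x)|<1 on ℝ⁻.
x=-0.39: |R|=0.6160
R=−1: 1+24/25x = −1+1/25x ⇒ -23/25x=2 ⇒ x=2/(-23/25)=-2.1739
Confirm numerically:
  x=-2.021: |R|=0.86984 <1
  x=-1.794: |R|=0.67388 <1
  x=-1.021: |R|=0.01906 <1
  x=-2.757: |R|=1.48316 >1
  x=-2.447: |R|=1.22884 >1
  x=-2.334: |R|=1.13470 >1
So |R|<1 on (-2.1739, 0).

z* = -2.1739.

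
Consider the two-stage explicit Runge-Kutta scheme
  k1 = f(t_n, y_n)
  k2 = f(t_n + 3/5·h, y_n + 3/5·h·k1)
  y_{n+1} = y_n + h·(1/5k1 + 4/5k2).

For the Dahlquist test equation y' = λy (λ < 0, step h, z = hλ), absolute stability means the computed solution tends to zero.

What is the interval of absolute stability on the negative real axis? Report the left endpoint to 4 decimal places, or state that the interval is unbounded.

(-2.0833, 0).

On y'=λy, z=hλ:
  k1=λy_n ⇒ h·k1=z·y_n;  k2=λ(1+3/5z)y_n ⇒ h·k2=z(1+3/5z)y_n
  y_{n+1}/y_n = 1 + 1/5z + 4/5z(1+3/5z) = 1 + z + 12/25z²
  ⇒ R(z) = 1 + z + 12/25z².

Solve |R(x)|<1 on ℝ⁻.
x=-1.3: |R|=0.5112
R=1: x+12/25x²=0 ⇒ x=−25/12=-2.0833; min R=1−1/(4·12/25)=0.4792>−1
Confirm numerically:
  x=-1.959: |R|=0.88309 <1
  x=-1.926: |R|=0.85455 <1
  x=-1.773: |R|=0.73589 <1
  x=-2.387: |R|=1.34793 >1
  x=-2.382: |R|=1.34148 >1
  x=-2.277: |R|=1.21167 >1
Stable set (-2.0833, 0).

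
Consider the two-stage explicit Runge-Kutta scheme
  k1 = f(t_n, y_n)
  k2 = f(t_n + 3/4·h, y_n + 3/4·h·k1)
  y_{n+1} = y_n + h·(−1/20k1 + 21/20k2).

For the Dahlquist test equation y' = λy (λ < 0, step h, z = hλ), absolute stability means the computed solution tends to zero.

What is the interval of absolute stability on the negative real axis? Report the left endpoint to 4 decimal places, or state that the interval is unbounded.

Set f=λy, z=hλ:
  k1=λy_n ⇒ h·k1=z·y_n;  k2=λ(1+3/4z)y_n ⇒ h·k2=z(1+3/4z)y_n
  y_{n+1}/y_n = 1 − 1/20z + 21/20z(1+3/4z) = 1 + z + 63/80z²
  R(z) = 1 + z + 63/80z².

Need |R(x)|<1, x<0.
x=-1.73: |R|=1.6269
R=1: x+63/80x²=0 ⇒ x=−80/63=-1.2698; min R=1−1/(4·63/80)=0.6825>−1
Confirm numerically:
  x=-1.240: |R|=0.97086 <1
  x=-1.217: |R|=0.94936 <1
  x=-0.749: |R|=0.69279 <1
  x=-0.546: |R|=0.68877 <1
  x=-1.638: |R|=1.47490 >1
  x=-1.561: |R|=1.35792 >1
Stable set (-1.2698, 0).

(-1.2698, 0).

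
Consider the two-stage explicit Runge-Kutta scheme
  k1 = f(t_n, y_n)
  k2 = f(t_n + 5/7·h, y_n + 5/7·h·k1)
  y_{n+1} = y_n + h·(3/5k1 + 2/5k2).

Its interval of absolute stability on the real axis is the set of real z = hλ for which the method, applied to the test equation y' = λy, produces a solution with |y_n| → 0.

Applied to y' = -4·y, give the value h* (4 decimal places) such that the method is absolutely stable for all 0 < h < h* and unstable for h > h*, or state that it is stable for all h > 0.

With y'=λy (z=hλ):
  k1=λy_n ⇒ h·k1=z·y_n;  k2=λ(1+5/7z)y_n ⇒ h·k2=z(1+5/7z)y_n
  y_{n+1}/y_n = 1 + 3/5z + 2/5z(1+5/7z) = 1 + z + 2/7z²
  ⇒ R(z) = 1 + z + 2/7z².

Find x<0 with |R(x)|<1.
x=-0.93: |R|=0.3171
R=1: x+2/7x²=0 ⇒ x=−7/2=-3.5000; min R=1−1/(4·2/7)=0.1250>−1
Confirm numerically:
  x=-3.198: |R|=0.72406 <1
  x=-2.655: |R|=0.35901 <1
  x=-1.818: |R|=0.12632 <1
  x=-3.938: |R|=1.49281 >1
  x=-3.755: |R|=1.27358 >1
  x=-3.588: |R|=1.09021 >1
Stable set (-3.5000, 0).

(-3.5000,0); λ=-4 ⇒ h* = (7/2)/4 = 0.8750.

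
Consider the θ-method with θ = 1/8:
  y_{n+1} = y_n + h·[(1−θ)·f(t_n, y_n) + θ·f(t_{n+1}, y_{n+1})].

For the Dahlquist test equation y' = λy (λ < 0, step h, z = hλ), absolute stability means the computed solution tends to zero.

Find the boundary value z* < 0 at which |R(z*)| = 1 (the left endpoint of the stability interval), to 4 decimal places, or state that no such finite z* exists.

On y'=λy, z=hλ:
  y_{n+1} = y_n + z·[7/8·y_n + 1/8·y_{n+1}] ⇒ (1 − 1/8z)y_{n+1} = (1 + 7/8z)y_n
  R(z) = (1 + 7/8z)/(1 − 1/8z).

Find x<0 with |R(x)|<1.
x=-1.18: |R|=0.0283
R=−1: 1+7/8x = −1+1/8x ⇒ -3/4x=2 ⇒ x=2/(-3/4)=-2.6667
Confirm numerically:
  x=-2.141: |R|=0.68899 <1
  x=-1.542: |R|=0.29281 <1
  x=-1.297: |R|=0.11606 <1
  x=-3.140: |R|=1.25494 >1
  x=-3.094: |R|=1.23112 >1
Stable set (-2.6667, 0).

z* = -2.6667.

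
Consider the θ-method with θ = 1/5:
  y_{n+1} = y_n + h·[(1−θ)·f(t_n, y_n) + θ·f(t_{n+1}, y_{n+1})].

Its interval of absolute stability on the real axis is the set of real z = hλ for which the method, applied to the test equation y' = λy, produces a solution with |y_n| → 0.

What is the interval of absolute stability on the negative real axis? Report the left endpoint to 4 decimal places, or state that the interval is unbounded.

On y'=λy, z=hλ:
  y_{n+1} = y_n + z·[4/5·y_n + 1/5·y_{n+1}] ⇒ (1 − 1/5z)y_{n+1} = (1 + 4/5z)y_n
  Hence R(z) = (1 + 4/5z)/(1 − 1/5z).

Solve |R(x)|<1 on ℝ⁻.
x=-0.91: |R|=0.2301
R=−1: 1+4/5x = −1+1/5x ⇒ -3/5x=2 ⇒ x=2/(-3/5)=-3.3333
Confirm numerically:
  x=-2.672: |R|=0.74140 <1
  x=-2.389: |R|=0.61659 <1
  x=-1.946: |R|=0.40081 <1
  x=-3.642: |R|=1.10715 >1
  x=-3.577: |R|=1.08523 >1
  x=-3.475: |R|=1.05015 >1
Interval (-3.3333, 0).

z∈(-3.3333,0).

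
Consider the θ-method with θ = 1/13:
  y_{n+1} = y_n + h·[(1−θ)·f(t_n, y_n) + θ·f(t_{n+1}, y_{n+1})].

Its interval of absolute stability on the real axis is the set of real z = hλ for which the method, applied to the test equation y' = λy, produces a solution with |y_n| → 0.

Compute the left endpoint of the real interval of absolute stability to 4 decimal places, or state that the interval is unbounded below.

left endpoint -2.3636.

Test eqn y'=λy, z=hλ:
  y_{n+1} = y_n + z·[12/13·y_n + 1/13·y_{n+1}] ⇒ (1 − 1/13z)y_{n+1} = (1 + 12/13z)y_n
  R(z) = (1 + 12/13z)/(1 − 1/13z).

Find x<0 with |R(x)|<1.
x=-1.63: |R|=0.4484
R=−1: 1+12/13x = −1+1/13x ⇒ -11/13x=2 ⇒ x=2/(-11/13)=-2.3636
Confirm numerically:
  x=-2.204: |R|=0.88450 <1
  x=-2.124: |R|=0.82571 <1
  x=-1.589: |R|=0.41593 <1
  x=-2.918: |R|=1.38309 >1
  x=-2.864: |R|=1.34695 >1
  x=-2.806: |R|=1.30786 >1
Stable set (-2.3636, 0).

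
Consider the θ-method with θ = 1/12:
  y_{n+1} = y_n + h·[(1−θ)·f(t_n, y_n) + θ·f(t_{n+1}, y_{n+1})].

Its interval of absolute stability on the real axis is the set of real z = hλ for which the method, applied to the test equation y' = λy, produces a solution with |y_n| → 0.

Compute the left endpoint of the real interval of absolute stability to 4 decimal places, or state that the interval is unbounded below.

Set f=λy, z=hλ:
  y_{n+1} = y_n + z·[11/12·y_n + 1/12·y_{n+1}] ⇒ (1 − 1/12z)y_{n+1} = (1 + 11/12z)y_n
  R(z) = (1 + 11/12z)/(1 − 1/12z).

Boundary: |R(x)|=1, x<0.
x=-0.91: |R|=0.1541
R=−1: 1+11/12x = −1+1/12x ⇒ -5/6x=2 ⇒ x=2/(-5/6)=-2.4000
Confirm numerically:
  x=-1.805: |R|=0.56900 <1
  x=-1.767: |R|=0.54020 <1
  x=-1.073: |R|=0.01507 <1
  x=-2.865: |R|=1.31282 >1
  x=-2.539: |R|=1.09560 >1
So |R|<1 on (-2.4000, 0).

left endpoint -2.4000.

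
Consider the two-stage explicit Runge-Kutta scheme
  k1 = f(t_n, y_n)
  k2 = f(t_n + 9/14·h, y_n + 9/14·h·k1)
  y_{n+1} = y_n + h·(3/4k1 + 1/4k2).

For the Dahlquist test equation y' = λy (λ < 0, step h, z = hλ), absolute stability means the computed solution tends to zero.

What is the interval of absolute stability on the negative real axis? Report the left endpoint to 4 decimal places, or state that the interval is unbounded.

Set f=λy, z=hλ:
  k1=λy_n ⇒ h·k1=z·y_n;  k2=λ(1+9/14z)y_n ⇒ h·k2=z(1+9/14z)y_n
  y_{n+1}/y_n = 1 + 3/4z + 1/4z(1+9/14z) = 1 + z + 9/56z²
  Hence R(z) = 1 + z + 9/56z².

Find x<0 with |R(x)|<1.
x=-1.22: |R|=0.0192
R=1: x+9/56x²=0 ⇒ x=−56/9=-6.2222; min R=1−1/(4·9/56)=-0.5556>−1
Confirm numerically:
  x=-5.855: |R|=0.65445 <1
  x=-5.543: |R|=0.39492 <1
  x=-5.076: |R|=0.06493 <1
  x=-2.931: |R|=0.55034 <1
  x=-6.740: |R|=1.56086 >1
  x=-6.705: |R|=1.52024 >1
  x=-6.642: |R|=1.44810 >1
Interval (-6.2222, 0).

z∈(-6.2222,0).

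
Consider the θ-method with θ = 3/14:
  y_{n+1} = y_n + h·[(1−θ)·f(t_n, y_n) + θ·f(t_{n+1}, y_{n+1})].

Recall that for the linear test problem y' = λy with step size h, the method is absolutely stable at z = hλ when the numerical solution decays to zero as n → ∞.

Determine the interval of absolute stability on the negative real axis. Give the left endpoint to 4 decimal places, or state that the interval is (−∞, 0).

Test eqn y'=λy, z=hλ:
  y_{n+1} = y_n + z·[11/14·y_n + 3/14·y_{n+1}] ⇒ (1 − 3/14z)y_{n+1} = (1 + 11/14z)y_n
  so R(z) = (1 + 11/14z)/(1 − 3/14z).

Need |R(x)|<1, x<0.
x=-1.75: |R|=0.2727
R=−1: 1+11/14x = −1+3/14x ⇒ -4/7x=2 ⇒ x=2/(-4/7)=-3.5000
Confirm numerically:
  x=-3.453: |R|=0.98456 <1
  x=-2.004: |R|=0.40196 <1
  x=-1.822: |R|=0.31039 <1
  x=-3.856: |R|=1.11139 >1
  x=-3.742: |R|=1.07675 >1
So |R|<1 on (-3.5000, 0).

z∈(-3.5000,0).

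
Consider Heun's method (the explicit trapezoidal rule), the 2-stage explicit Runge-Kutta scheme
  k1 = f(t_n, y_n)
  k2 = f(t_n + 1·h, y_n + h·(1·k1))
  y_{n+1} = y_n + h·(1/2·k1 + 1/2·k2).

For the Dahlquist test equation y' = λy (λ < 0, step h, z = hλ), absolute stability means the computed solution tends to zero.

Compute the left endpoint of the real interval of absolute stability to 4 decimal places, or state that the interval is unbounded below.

left endpoint -2.0000.

On y'=λy, z=hλ:
  order 2, 2-stage ⇒ R(z)=1+z+z^2/2
  (e.g. R(-0.94)=0.50180, |R|=0.50180)

Find x<0 with |R(x)|<1.
x=-0.94: |R|=0.5018
|R(-1.95)|=0.9512 |R(-1.52)|=0.6352 |R(-1.14)|=0.5098
Bisect:
  x_lo=-2.5412 |R|=1.6876  x_hi=-0.0985 |R|=0.9063
  mid=-1.31986 |R|=0.55116 →hi
  mid=-1.93052 |R|=0.93294 →hi
  mid=-2.23586 |R|=1.26367 →lo
  mid=-2.08319 |R|=1.08665 →lo
  mid=-2.00686 |R|=1.00688 →lo
  mid=-1.96869 |R|=0.96918 →hi
  mid=-1.98777 |R|=0.98785 →hi
  mid=-1.99731 |R|=0.99732 →hi
  mid=-2.00209 |R|=1.00209 →lo
  ...
  [-2.00015,-2.00000] ⇒ x*=-2.0000
Interval (-2.0000, 0).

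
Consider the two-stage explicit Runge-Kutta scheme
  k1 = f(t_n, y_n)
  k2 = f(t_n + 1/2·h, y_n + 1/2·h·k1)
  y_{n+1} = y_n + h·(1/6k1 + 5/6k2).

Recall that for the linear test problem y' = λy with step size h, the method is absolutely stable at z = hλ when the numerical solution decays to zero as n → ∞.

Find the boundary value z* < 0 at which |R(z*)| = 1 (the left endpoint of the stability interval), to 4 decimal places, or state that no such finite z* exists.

left endpoint -2.4000.

Test eqn y'=λy, z=hλ:
  k1=λy_n ⇒ h·k1=z·y_n;  k2=λ(1+1/2z)y_n ⇒ h·k2=z(1+1/2z)y_n
  y_{n+1}/y_n = 1 + 1/6z + 5/6z(1+1/2z) = 1 + z + 5/12z²
  so R(z) = 1 + z + 5/12z².

Find x<0 with |R(x)|<1.
x=-0.36: |R|=0.6940
R=1: x+5/12x²=0 ⇒ x=−12/5=-2.4000; min R=1−1/(4·5/12)=0.4000>−1
Confirm numerically:
  x=-2.156: |R|=0.78081 <1
  x=-2.023: |R|=0.68222 <1
  x=-1.955: |R|=0.63751 <1
  x=-0.966: |R|=0.42282 <1
  x=-2.789: |R|=1.45205 >1
  x=-2.690: |R|=1.32504 >1
  x=-2.643: |R|=1.26760 >1
Stable set (-2.4000, 0).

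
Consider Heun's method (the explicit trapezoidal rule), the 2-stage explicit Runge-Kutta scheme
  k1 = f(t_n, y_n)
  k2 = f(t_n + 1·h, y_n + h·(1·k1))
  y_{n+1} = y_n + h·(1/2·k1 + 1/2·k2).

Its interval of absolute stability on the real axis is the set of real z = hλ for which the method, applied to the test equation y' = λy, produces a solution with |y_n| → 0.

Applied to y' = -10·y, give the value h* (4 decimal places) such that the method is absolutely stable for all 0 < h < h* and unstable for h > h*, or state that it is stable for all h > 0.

Test eqn y'=λy, z=hλ:
  order 2, 2-stage ⇒ R(z)=1+z+z^2/2
  (e.g. R(-1.3)=0.54500, |R|=0.54500)

Solve |R(x)|<1 on ℝ⁻.
x=-1.3: |R|=0.5450
|R(-1.62)|=0.6922 |R(-0.74)|=0.5338 |R(-0.6)|=0.5800
Bisect:
  x_lo=-2.4866 |R|=1.6050  x_hi=-0.2555 |R|=0.7771
  mid=-1.37109 |R|=0.56885 →hi
  mid=-1.92886 |R|=0.93139 →hi
  mid=-2.20775 |R|=1.22933 →lo
  mid=-2.06831 |R|=1.07064 →lo
  mid=-1.99858 |R|=0.99859 →hi
  mid=-2.03344 |R|=1.03400 →lo
  mid=-2.01601 |R|=1.01614 →lo
  mid=-2.00730 |R|=1.00733 →lo
  ...
  [-2.00008,-1.99995] ⇒ x*=-2.0000
Stable set (-2.0000, 0).

(-2.0000,0); λ=-10 ⇒ h* = 0.2000.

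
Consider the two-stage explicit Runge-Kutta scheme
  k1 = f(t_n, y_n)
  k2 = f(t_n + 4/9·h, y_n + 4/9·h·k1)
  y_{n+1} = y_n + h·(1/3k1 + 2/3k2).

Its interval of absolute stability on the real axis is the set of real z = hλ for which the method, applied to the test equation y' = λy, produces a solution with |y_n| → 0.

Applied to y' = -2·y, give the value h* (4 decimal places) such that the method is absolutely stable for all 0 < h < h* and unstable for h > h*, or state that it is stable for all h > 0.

(-3.3750,0); λ=-2 ⇒ h* = (27/8)/2 = 1.6875.

Test eqn y'=λy, z=hλ:
  k1=λy_n ⇒ h·k1=z·y_n;  k2=λ(1+4/9z)y_n ⇒ h·k2=z(1+4/9z)y_n
  y_{n+1}/y_n = 1 + 1/3z + 2/3z(1+4/9z) = 1 + z + 8/27z²
  ⇒ R(z) = 1 + z + 8/27z².

Solve |R(x)|<1 on ℝ⁻.
x=-0.45: |R|=0.6100
R=1: x+8/27x²=0 ⇒ x=−27/8=-3.3750; min R=1−1/(4·8/27)=0.1562>−1
Confirm numerically:
  x=-3.315: |R|=0.94107 <1
  x=-2.440: |R|=0.32403 <1
  x=-1.495: |R|=0.16723 <1
  x=-3.869: |R|=1.56631 >1
  x=-3.815: |R|=1.49736 >1
  x=-3.430: |R|=1.05590 >1
Stable set (-3.3750, 0).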